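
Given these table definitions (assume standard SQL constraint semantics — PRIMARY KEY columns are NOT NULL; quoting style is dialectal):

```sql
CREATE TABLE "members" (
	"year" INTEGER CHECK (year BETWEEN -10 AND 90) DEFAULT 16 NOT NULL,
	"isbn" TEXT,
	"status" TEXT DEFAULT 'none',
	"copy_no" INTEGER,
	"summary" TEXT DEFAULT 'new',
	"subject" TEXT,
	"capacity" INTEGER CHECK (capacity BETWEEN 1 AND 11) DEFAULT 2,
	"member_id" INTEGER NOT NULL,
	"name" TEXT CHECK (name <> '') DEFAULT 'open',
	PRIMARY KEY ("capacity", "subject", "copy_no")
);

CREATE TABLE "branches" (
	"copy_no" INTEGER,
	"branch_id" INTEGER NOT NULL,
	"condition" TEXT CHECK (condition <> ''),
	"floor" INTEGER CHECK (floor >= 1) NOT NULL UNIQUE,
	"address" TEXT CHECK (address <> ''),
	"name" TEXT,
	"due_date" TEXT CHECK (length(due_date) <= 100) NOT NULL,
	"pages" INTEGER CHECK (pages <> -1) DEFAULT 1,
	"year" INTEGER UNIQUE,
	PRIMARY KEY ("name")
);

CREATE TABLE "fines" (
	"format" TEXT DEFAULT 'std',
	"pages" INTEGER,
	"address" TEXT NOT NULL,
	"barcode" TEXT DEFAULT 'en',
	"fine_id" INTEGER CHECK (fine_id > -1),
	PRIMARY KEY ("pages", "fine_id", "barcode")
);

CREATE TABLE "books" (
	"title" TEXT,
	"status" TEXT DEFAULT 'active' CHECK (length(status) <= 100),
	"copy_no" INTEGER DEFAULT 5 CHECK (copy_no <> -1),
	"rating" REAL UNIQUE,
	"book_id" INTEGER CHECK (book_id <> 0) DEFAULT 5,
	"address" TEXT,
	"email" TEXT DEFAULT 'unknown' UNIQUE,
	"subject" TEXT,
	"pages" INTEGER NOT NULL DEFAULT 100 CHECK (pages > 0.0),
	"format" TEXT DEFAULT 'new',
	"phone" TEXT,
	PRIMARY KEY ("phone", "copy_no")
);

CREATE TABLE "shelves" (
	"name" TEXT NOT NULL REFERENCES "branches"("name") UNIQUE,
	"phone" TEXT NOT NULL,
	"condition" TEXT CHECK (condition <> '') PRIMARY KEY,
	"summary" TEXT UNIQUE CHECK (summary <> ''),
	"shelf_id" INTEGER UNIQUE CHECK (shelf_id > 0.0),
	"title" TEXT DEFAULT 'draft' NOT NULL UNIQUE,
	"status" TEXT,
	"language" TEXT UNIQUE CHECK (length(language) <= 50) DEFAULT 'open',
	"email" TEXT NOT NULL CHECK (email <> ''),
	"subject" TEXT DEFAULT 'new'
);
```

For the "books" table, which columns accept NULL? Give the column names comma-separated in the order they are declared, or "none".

- title: no NOT NULL constraint applies → nullable.
- status: CHECK does not forbid NULL (a CHECK constraint passes when its expression is NULL) → nullable.
- copy_no: part of the PRIMARY KEY, which implies NOT NULL → not nullable.
- rating: UNIQUE does not imply NOT NULL → nullable.
- book_id: CHECK does not forbid NULL (a CHECK constraint passes when its expression is NULL) → nullable.
- address: no NOT NULL constraint applies → nullable.
- email: UNIQUE does not imply NOT NULL → nullable.
- subject: no NOT NULL constraint applies → nullable.
- pages: declared NOT NULL → not nullable.
- format: DEFAULT only fills an omitted column; an explicit NULL is still allowed → nullable.
- phone: part of the PRIMARY KEY, which implies NOT NULL → not nullable.

title, status, rating, book_id, address, email, subject, format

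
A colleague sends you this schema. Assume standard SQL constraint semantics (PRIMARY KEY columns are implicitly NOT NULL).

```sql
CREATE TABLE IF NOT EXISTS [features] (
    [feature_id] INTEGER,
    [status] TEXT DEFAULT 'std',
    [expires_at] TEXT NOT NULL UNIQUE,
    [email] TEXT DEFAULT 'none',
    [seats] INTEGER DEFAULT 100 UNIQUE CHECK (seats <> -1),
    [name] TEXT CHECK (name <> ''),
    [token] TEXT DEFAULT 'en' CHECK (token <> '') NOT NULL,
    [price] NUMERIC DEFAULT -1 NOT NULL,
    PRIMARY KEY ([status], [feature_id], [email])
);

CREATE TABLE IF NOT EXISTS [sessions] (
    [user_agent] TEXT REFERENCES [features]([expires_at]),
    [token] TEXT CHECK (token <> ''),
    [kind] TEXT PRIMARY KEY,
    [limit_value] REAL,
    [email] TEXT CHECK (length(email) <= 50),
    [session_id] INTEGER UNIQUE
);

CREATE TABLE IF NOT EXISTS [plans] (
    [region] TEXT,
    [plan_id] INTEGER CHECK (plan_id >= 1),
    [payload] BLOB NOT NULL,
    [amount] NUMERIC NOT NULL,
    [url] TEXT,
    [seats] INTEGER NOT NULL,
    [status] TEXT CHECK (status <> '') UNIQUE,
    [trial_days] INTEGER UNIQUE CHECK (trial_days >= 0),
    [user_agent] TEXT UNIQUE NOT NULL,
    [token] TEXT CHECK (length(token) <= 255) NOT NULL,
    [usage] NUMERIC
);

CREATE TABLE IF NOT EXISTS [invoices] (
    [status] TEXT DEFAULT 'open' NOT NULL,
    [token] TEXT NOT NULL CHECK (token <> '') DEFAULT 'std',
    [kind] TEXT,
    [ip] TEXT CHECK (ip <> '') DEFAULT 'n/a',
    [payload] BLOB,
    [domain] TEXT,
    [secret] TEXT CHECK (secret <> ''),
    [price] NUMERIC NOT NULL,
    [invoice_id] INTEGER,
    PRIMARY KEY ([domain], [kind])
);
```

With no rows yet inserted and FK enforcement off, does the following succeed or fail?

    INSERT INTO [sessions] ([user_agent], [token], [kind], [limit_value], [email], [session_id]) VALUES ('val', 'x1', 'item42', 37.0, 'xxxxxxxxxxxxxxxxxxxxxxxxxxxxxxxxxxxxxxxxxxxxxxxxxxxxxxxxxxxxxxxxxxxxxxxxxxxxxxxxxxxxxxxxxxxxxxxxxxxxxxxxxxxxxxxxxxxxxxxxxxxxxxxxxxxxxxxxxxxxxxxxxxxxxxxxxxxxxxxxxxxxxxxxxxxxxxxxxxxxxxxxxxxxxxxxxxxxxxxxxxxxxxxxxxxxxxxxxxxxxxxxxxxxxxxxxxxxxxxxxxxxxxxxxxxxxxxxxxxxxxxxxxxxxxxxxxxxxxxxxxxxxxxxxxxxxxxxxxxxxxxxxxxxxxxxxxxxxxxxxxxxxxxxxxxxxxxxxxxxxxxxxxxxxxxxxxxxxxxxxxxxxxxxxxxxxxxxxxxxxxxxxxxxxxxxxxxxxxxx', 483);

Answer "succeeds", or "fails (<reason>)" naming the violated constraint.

fails (CHECK on email)

The value 'xxxxxxxxxxxxxxxxxxxxxxxxxxxxxxxxxxxxxxxxxxxxxxxxxxxxxxxxxxxxxxxxxxxxxxxxxxxxxxxxxxxxxxxxxxxxxxxxxxxxxxxxxxxxxxxxxxxxxxxxxxxxxxxxxxxxxxxxxxxxxxxxxxxxxxxxxxxxxxxxxxxxxxxxxxxxxxxxxxxxxxxxxxxxxxxxxxxxxxxxxxxxxxxxxxxxxxxxxxxxxxxxxxxxxxxxxxxxxxxxxxxxxxxxxxxxxxxxxxxxxxxxxxxxxxxxxxxxxxxxxxxxxxxxxxxxxxxxxxxxxxxxxxxxxxxxxxxxxxxxxxxxxxxxxxxxxxxxxxxxxxxxxxxxxxxxxxxxxxxxxxxxxxxxxxxxxxxxxxxxxxxxxxxxxxxxxxxxxxxx' for email violates CHECK (length(email) <= 50).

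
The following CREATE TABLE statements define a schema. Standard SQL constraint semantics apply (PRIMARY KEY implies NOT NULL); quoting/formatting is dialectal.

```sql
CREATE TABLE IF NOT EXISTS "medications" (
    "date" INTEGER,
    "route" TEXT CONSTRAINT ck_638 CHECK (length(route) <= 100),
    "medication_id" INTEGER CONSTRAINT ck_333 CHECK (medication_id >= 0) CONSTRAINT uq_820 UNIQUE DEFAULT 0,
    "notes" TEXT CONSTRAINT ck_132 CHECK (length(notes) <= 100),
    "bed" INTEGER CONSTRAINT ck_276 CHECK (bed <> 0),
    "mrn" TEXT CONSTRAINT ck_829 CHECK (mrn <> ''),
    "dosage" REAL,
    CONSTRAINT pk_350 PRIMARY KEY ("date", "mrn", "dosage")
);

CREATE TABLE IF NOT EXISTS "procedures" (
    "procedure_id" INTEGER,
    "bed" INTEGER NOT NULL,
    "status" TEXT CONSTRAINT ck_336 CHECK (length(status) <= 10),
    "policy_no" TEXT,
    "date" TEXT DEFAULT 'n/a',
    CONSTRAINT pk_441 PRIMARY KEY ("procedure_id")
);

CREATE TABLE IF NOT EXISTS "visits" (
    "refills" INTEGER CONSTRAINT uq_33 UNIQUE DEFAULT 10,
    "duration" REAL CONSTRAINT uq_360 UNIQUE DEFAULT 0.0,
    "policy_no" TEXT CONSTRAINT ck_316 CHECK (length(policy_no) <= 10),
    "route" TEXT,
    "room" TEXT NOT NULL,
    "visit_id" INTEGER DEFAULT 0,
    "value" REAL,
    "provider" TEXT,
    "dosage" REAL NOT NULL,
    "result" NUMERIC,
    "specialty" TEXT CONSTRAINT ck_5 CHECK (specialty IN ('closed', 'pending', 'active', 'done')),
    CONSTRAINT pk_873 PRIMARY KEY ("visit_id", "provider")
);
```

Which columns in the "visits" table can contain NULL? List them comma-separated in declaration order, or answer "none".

- refills: UNIQUE does not imply NOT NULL → nullable.
- duration: UNIQUE does not imply NOT NULL → nullable.
- policy_no: CHECK does not forbid NULL (a CHECK constraint passes when its expression is NULL) → nullable.
- route: no NOT NULL constraint applies → nullable.
- room: declared NOT NULL → not nullable.
- visit_id: part of the PRIMARY KEY, which implies NOT NULL → not nullable.
- value: no NOT NULL constraint applies → nullable.
- provider: part of the PRIMARY KEY, which implies NOT NULL → not nullable.
- dosage: declared NOT NULL → not nullable.
- result: no NOT NULL constraint applies → nullable.
- specialty: CHECK does not forbid NULL (a CHECK constraint passes when its expression is NULL) → nullable.

refills, duration, policy_no, route, value, result, specialty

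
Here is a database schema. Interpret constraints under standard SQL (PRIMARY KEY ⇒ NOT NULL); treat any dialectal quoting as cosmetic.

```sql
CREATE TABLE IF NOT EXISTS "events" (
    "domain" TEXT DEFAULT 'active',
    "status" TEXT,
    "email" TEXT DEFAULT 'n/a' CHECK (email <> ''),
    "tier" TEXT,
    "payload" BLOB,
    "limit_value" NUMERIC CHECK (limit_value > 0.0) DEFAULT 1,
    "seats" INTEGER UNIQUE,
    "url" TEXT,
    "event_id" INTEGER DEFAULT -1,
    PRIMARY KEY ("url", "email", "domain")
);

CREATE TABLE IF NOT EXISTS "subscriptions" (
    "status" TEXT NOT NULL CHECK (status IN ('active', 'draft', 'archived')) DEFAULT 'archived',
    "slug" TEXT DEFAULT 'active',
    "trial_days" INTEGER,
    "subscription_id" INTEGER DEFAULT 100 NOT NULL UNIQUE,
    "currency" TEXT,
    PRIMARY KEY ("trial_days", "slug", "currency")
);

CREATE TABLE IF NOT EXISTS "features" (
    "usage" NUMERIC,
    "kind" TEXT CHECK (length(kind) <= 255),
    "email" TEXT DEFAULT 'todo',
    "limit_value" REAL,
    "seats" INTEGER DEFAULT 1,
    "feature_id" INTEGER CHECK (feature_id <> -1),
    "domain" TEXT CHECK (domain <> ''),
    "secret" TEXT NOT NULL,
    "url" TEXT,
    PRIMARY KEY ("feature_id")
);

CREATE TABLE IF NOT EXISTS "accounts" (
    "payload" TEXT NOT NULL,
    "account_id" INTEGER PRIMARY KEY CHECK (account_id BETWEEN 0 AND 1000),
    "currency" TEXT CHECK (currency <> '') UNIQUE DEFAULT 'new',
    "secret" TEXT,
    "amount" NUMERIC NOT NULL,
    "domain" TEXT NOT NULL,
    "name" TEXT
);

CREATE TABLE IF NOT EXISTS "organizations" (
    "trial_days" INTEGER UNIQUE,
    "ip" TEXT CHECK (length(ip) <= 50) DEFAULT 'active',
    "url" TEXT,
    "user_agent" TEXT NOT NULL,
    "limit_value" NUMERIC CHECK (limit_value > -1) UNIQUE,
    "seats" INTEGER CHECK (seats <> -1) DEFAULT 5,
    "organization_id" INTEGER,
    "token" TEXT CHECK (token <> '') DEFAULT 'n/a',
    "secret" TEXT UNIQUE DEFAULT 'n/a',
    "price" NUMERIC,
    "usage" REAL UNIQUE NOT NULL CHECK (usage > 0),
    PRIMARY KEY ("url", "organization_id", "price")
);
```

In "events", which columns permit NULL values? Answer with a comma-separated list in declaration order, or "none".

- domain: part of the PRIMARY KEY, which implies NOT NULL → not nullable.
- status: no NOT NULL constraint applies → nullable.
- email: part of the PRIMARY KEY, which implies NOT NULL → not nullable.
- tier: no NOT NULL constraint applies → nullable.
- payload: no NOT NULL constraint applies → nullable.
- limit_value: CHECK does not forbid NULL (a CHECK constraint passes when its expression is NULL) → nullable.
- seats: UNIQUE does not imply NOT NULL → nullable.
- url: part of the PRIMARY KEY, which implies NOT NULL → not nullable.
- event_id: DEFAULT only fills an omitted column; an explicit NULL is still allowed → nullable.

status, tier, payload, limit_value, seats, event_id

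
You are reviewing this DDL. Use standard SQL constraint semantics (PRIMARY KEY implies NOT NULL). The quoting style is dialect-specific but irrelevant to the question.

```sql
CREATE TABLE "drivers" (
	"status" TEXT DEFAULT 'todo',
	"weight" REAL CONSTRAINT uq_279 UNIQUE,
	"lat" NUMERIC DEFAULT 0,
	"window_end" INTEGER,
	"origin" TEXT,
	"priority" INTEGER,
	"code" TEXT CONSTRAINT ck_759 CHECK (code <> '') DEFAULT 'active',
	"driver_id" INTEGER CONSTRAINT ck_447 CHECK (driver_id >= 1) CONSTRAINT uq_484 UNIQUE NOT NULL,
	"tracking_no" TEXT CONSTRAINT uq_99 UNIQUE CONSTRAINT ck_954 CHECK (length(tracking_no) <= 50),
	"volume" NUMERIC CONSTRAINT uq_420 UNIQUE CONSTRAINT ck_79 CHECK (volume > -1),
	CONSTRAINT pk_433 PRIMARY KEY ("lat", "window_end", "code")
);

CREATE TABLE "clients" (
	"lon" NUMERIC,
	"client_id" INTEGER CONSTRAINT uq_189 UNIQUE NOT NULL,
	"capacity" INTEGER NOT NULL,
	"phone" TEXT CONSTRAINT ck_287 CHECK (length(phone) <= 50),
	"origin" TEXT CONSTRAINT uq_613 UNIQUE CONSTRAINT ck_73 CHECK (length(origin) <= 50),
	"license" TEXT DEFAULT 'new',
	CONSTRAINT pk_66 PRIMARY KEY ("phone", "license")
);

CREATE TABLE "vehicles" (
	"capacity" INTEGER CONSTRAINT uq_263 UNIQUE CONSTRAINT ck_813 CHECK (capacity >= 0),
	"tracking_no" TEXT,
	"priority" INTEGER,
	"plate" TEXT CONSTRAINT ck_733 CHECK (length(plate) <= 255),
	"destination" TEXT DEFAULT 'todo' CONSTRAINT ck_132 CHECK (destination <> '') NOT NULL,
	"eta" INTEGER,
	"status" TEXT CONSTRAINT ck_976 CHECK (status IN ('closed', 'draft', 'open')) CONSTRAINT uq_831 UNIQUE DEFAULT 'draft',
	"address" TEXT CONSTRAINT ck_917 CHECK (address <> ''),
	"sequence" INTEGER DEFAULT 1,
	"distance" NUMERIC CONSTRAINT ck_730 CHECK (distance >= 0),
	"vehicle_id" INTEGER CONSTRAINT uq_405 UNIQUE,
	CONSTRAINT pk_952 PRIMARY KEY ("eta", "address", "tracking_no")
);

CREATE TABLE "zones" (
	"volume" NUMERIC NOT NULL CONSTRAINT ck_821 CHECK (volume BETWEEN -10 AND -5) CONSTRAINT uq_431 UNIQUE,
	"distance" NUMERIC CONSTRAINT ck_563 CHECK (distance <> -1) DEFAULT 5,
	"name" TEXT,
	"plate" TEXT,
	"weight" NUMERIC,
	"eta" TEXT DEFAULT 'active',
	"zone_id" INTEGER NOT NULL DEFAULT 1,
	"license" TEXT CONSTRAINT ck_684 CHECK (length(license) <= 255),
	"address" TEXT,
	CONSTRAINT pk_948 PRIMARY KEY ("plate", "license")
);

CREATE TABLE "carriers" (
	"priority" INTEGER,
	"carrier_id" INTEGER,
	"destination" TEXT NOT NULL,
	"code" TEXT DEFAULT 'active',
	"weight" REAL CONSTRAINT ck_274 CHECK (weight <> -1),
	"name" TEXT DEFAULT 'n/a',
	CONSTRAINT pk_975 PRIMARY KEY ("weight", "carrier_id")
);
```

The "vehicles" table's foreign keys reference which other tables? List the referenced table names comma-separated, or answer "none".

none

No column in vehicles has a REFERENCES clause.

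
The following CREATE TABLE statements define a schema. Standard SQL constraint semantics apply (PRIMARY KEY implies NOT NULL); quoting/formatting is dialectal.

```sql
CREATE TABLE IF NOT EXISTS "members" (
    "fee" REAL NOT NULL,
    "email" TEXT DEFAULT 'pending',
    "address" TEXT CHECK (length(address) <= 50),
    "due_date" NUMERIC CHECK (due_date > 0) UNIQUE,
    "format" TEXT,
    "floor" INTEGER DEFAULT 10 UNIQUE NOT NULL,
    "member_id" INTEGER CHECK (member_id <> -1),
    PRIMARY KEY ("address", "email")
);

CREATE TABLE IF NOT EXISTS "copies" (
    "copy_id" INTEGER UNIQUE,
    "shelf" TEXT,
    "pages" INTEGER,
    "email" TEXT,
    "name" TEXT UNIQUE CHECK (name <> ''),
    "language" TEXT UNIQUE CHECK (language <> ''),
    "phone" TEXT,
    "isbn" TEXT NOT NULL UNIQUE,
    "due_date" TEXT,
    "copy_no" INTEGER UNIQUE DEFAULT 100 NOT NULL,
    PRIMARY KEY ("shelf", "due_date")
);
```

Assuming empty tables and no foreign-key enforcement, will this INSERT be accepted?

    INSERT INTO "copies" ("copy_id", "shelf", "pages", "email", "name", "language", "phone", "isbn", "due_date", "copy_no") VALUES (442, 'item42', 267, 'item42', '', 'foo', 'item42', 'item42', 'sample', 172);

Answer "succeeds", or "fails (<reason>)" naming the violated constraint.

fails (CHECK on name)

The value '' for name violates CHECK (name <> '').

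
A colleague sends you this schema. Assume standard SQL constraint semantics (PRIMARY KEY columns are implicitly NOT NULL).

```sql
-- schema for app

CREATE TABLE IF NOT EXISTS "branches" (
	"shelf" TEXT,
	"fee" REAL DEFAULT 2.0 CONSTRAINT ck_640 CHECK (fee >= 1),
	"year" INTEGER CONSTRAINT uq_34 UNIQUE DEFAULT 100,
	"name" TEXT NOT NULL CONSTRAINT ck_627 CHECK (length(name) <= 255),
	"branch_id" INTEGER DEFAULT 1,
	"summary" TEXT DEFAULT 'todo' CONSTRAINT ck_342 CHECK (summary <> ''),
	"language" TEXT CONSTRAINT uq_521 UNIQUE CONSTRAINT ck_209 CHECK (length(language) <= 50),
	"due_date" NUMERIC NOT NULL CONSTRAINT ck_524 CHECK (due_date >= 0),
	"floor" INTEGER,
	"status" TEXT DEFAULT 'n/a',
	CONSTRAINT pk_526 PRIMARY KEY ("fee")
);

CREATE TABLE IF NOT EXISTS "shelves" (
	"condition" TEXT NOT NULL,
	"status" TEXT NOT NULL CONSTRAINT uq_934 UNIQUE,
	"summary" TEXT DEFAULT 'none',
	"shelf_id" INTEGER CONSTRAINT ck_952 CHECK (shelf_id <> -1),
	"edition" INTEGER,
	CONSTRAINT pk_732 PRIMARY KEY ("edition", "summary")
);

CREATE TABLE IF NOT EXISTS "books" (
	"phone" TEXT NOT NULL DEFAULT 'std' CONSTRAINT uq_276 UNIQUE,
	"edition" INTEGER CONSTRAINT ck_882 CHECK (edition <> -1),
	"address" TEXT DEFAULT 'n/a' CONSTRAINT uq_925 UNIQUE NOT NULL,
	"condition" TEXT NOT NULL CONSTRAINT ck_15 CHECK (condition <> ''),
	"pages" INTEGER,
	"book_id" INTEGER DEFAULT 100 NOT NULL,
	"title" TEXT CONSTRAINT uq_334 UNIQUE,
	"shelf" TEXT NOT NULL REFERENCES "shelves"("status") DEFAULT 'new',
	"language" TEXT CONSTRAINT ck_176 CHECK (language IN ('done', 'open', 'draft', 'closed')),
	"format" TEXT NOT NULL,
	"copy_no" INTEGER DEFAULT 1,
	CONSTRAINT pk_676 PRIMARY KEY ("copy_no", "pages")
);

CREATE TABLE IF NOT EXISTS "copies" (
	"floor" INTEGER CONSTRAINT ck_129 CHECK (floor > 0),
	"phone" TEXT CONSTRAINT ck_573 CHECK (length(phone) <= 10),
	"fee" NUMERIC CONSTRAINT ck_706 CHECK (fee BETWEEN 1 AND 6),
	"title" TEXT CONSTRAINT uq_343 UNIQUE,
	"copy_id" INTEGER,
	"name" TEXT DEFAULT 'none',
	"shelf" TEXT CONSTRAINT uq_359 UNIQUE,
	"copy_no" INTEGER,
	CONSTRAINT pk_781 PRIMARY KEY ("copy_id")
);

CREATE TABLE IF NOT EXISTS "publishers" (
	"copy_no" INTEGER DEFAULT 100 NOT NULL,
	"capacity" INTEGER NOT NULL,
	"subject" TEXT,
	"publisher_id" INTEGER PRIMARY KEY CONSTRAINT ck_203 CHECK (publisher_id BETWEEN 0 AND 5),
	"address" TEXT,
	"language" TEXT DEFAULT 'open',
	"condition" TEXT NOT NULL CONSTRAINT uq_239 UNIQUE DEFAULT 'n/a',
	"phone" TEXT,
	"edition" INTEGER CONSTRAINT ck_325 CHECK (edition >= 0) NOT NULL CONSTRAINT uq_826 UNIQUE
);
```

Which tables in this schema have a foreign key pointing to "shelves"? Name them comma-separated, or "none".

books

- books.shelf references shelves(status).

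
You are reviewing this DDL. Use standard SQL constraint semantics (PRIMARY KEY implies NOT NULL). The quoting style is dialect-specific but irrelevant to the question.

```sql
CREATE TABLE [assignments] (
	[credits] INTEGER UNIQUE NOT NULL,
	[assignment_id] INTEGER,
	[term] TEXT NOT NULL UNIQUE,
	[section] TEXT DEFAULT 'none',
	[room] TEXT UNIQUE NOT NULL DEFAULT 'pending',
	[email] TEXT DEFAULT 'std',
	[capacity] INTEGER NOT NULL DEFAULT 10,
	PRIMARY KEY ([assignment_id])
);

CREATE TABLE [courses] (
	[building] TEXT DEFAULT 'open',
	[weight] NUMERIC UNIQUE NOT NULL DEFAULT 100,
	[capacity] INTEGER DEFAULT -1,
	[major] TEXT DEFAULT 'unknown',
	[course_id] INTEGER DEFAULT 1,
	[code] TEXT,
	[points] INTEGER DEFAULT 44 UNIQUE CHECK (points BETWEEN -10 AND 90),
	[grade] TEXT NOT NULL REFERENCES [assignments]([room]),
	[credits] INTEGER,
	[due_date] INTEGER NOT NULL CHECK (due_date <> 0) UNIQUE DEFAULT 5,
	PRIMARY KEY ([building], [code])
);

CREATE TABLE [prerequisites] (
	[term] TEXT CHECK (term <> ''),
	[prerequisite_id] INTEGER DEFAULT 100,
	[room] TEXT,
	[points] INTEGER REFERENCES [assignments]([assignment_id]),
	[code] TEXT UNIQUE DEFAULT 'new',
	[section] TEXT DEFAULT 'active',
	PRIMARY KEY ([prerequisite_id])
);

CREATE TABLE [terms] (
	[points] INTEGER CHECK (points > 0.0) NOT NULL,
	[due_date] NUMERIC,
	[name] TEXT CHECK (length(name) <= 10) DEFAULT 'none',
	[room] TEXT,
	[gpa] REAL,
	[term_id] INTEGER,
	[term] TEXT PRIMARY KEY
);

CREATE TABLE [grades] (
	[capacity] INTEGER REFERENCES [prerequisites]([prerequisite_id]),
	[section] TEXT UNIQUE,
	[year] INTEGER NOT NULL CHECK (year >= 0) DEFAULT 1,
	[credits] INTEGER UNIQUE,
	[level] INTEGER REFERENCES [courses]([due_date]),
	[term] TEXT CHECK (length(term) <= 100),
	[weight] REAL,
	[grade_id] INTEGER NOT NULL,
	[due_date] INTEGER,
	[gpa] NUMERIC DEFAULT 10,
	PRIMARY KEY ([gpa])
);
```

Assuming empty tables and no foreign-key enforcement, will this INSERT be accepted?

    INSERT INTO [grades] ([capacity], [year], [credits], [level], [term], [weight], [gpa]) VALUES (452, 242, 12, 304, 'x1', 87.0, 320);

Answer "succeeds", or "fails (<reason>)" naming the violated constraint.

fails (NOT NULL on grade_id)

grade_id is omitted from the column list and has no DEFAULT, so it would receive NULL.
But grade_id is declared NOT NULL.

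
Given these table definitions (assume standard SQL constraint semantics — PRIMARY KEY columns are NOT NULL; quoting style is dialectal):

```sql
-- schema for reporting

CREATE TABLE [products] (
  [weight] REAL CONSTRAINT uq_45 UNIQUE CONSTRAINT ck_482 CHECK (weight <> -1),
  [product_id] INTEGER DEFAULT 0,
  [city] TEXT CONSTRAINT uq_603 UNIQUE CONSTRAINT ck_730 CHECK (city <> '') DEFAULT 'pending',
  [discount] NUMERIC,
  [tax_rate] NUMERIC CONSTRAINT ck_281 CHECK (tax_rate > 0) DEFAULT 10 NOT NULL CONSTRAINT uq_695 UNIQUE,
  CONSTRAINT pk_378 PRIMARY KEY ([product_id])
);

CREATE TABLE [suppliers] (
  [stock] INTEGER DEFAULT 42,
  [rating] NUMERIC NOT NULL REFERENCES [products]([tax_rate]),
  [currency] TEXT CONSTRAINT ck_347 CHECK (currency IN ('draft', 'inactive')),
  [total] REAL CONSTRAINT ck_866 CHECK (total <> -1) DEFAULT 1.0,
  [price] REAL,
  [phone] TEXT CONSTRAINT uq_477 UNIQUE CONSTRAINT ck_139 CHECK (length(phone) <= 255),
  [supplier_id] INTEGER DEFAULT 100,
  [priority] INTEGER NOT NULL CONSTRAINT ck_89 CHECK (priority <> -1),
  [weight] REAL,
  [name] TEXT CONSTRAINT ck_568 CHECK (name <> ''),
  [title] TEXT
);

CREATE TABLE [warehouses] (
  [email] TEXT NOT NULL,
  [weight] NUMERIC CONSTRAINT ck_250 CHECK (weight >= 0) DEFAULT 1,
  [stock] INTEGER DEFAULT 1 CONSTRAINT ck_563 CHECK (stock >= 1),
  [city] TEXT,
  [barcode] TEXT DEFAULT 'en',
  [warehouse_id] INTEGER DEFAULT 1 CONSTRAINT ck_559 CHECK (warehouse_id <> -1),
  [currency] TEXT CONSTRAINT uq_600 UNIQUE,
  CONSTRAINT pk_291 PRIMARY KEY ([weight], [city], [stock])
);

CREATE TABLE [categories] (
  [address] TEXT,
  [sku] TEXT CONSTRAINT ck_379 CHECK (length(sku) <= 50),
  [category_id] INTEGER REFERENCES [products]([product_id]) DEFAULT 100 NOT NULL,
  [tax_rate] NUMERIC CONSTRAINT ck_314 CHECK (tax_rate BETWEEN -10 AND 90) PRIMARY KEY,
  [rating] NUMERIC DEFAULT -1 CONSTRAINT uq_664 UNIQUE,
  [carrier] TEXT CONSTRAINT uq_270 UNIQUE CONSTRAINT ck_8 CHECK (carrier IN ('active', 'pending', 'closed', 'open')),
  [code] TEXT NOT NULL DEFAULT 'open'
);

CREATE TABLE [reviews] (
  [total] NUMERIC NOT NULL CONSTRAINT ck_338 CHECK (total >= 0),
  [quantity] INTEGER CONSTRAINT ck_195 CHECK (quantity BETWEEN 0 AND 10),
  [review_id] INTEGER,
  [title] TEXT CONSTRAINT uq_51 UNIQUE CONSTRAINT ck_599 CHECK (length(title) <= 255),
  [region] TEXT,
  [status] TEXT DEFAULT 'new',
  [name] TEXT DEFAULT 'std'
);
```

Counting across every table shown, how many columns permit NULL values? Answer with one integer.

products: 3 nullable (weight, city, discount — PK (product_id) and explicit NOT NULL columns excluded).
suppliers: 9 nullable (stock, currency, total, price, phone, supplier_id, weight, name, title — PK none and explicit NOT NULL columns excluded).
warehouses: 3 nullable (barcode, warehouse_id, currency — PK (weight, city, stock) and explicit NOT NULL columns excluded).
categories: 4 nullable (address, sku, rating, carrier — PK (tax_rate) and explicit NOT NULL columns excluded).
reviews: 6 nullable (quantity, review_id, title, region, status, name — PK none and explicit NOT NULL columns excluded).
Total: 3 + 9 + 3 + 4 + 6 = 25.

25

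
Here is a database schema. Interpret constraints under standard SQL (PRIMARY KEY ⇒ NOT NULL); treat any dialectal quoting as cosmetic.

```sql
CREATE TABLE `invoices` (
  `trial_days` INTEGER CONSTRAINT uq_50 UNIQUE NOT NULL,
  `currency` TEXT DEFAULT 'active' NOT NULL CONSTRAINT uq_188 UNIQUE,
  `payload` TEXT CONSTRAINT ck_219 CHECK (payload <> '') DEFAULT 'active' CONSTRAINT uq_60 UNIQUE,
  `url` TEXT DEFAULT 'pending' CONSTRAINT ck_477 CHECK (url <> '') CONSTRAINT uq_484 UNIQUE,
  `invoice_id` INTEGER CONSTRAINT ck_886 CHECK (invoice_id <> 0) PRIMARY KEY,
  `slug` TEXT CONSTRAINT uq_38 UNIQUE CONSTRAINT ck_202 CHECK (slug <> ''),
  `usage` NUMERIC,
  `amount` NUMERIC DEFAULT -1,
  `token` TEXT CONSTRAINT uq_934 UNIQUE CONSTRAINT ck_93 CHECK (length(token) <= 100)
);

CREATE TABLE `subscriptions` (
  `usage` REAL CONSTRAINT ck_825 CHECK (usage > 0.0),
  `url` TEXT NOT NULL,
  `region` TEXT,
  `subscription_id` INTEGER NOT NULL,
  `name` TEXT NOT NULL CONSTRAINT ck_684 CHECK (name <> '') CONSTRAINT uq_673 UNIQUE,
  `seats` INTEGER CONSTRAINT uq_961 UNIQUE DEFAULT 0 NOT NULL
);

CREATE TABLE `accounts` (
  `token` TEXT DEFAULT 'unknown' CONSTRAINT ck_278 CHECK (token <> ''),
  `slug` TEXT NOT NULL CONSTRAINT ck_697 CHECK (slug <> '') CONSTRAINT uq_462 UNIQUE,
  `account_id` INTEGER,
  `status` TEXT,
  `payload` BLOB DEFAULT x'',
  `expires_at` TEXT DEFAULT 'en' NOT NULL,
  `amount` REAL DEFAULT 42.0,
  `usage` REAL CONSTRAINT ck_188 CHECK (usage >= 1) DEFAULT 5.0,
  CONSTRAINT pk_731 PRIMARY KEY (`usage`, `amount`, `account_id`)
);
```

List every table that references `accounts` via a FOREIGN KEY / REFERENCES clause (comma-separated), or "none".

none

No REFERENCES clause anywhere in the schema names accounts.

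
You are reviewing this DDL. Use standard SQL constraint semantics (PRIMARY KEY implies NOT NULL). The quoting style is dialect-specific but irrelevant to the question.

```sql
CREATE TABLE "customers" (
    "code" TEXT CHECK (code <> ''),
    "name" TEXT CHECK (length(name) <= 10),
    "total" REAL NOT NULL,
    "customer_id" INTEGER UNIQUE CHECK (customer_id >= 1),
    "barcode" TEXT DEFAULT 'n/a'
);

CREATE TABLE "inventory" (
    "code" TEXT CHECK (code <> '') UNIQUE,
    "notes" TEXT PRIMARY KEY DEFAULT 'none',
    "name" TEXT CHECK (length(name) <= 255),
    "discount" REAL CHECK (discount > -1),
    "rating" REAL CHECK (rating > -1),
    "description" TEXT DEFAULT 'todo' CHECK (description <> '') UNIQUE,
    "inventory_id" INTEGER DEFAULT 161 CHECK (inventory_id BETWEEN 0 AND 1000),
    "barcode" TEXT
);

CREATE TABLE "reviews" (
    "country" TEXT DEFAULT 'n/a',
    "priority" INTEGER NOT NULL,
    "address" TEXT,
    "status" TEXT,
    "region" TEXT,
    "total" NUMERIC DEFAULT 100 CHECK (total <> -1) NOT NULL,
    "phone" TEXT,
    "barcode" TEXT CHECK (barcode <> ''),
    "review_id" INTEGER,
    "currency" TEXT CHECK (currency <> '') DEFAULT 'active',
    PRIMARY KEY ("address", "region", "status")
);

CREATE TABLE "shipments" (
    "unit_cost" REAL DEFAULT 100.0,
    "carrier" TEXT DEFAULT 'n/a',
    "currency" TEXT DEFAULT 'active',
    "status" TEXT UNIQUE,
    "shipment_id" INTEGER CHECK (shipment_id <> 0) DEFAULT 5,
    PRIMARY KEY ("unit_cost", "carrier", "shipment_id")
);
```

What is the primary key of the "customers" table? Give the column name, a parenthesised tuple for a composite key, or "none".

none

No column is declared PRIMARY KEY inline, and there is no table-level PRIMARY KEY clause in customers.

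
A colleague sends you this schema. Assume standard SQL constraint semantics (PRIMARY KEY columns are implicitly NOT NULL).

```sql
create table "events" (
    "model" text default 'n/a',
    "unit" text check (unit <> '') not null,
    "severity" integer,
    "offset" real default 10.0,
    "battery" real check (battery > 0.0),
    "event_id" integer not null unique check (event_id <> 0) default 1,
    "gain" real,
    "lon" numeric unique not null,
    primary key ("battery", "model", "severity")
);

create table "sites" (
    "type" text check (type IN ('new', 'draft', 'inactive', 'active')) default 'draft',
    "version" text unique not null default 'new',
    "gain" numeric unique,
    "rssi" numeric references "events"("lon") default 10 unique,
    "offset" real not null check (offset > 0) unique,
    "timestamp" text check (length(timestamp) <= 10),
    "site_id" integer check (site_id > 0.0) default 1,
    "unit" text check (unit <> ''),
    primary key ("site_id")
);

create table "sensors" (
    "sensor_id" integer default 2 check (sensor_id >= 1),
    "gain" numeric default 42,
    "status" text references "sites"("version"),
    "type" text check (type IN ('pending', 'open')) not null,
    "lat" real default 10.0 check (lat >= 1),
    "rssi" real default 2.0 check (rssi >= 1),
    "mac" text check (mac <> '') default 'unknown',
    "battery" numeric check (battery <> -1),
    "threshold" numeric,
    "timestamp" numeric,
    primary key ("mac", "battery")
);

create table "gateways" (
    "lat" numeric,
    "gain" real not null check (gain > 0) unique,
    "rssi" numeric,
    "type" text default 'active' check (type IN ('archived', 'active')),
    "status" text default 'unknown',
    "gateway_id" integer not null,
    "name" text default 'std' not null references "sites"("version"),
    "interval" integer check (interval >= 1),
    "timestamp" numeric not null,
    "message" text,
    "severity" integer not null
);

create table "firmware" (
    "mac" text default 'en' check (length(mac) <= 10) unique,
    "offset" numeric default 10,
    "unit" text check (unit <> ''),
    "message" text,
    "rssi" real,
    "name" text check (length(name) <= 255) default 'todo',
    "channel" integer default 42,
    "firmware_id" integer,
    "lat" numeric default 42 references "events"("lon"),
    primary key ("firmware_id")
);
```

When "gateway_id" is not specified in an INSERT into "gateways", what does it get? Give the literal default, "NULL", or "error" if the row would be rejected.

gateway_id has no DEFAULT clause.
Omitting it would insert NULL, but it is declared NOT NULL, so the INSERT fails.

error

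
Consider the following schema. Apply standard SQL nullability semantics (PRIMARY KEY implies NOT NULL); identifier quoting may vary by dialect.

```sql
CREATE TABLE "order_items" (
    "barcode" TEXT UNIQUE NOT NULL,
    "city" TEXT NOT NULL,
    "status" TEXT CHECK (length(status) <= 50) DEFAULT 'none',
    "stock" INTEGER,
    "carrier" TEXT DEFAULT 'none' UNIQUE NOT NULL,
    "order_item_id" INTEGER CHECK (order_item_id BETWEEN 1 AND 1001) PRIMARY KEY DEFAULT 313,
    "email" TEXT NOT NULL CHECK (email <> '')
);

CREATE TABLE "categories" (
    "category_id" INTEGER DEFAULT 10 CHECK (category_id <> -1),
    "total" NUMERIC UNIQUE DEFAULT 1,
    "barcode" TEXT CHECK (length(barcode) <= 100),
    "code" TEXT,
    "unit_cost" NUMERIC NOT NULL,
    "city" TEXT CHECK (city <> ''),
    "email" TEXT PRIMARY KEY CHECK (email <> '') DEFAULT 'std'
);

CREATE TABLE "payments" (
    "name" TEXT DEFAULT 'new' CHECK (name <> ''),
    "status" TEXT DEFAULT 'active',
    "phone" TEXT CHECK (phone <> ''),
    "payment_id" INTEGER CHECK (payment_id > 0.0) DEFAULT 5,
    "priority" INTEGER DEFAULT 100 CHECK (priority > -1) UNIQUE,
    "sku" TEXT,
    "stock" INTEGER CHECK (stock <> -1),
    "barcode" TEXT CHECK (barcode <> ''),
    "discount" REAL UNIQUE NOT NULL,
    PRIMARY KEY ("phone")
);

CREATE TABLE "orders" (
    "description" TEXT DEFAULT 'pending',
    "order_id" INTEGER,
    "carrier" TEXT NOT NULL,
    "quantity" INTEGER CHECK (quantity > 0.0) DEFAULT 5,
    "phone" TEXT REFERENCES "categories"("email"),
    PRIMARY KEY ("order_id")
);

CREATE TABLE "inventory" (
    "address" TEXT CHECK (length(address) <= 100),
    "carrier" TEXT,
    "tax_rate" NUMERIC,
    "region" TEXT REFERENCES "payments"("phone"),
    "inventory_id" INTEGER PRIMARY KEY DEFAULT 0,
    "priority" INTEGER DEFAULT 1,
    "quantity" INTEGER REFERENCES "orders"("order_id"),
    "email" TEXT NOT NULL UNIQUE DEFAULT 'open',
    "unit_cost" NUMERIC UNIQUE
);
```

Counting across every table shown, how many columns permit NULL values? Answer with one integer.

24

order_items: 2 nullable (status, stock — PK (order_item_id) and explicit NOT NULL columns excluded).
categories: 5 nullable (category_id, total, barcode, code, city — PK (email) and explicit NOT NULL columns excluded).
payments: 7 nullable (name, status, payment_id, priority, sku, stock, barcode — PK (phone) and explicit NOT NULL columns excluded).
orders: 3 nullable (description, quantity, phone — PK (order_id) and explicit NOT NULL columns excluded).
inventory: 7 nullable (address, carrier, tax_rate, region, priority, quantity, unit_cost — PK (inventory_id) and explicit NOT NULL columns excluded).
Total: 2 + 5 + 7 + 3 + 7 = 24.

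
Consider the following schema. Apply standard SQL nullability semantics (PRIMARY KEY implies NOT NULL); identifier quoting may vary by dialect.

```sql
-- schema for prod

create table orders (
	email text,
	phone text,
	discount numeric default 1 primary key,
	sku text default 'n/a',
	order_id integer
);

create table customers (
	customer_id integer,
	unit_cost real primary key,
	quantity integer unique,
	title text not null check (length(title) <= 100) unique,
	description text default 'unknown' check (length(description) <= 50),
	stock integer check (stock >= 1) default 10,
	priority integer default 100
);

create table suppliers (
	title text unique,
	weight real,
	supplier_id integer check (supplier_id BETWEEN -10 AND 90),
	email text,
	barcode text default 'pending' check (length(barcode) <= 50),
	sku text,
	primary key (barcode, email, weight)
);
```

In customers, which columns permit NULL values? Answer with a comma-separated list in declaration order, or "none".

customer_id, quantity, description, stock, priority

- customer_id: no NOT NULL constraint applies → nullable.
- unit_cost: part of the PRIMARY KEY, which implies NOT NULL → not nullable.
- quantity: UNIQUE does not imply NOT NULL → nullable.
- title: declared NOT NULL → not nullable.
- description: CHECK does not forbid NULL (a CHECK constraint passes when its expression is NULL) → nullable.
- stock: CHECK does not forbid NULL (a CHECK constraint passes when its expression is NULL) → nullable.
- priority: DEFAULT only fills an omitted column; an explicit NULL is still allowed → nullable.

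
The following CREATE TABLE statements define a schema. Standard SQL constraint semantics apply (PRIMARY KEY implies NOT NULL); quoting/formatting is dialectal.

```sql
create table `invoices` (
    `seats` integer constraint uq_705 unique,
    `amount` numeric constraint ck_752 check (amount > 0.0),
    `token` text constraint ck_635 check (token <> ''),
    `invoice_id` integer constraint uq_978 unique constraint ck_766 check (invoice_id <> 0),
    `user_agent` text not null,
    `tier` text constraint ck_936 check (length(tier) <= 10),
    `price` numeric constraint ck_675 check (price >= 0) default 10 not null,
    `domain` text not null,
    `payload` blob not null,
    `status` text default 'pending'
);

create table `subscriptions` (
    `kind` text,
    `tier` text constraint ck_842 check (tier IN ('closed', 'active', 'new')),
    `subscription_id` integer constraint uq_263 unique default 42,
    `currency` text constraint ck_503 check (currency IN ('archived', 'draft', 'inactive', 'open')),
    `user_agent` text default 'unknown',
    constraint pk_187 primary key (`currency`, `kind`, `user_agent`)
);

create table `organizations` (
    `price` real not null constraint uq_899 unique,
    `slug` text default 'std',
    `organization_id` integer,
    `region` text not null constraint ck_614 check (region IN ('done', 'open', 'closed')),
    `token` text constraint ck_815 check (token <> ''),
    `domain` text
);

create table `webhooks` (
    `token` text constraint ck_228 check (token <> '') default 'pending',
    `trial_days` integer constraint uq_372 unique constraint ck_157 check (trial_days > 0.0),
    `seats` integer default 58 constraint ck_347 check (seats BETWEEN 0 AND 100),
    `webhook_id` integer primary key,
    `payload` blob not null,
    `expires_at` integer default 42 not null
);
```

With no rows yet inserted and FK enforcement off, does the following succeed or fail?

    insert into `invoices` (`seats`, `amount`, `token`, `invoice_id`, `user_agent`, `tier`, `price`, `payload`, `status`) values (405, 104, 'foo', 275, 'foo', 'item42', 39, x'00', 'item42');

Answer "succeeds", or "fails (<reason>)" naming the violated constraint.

fails (NOT NULL on domain)

domain is omitted from the column list and has no DEFAULT, so it would receive NULL.
But domain is declared NOT NULL.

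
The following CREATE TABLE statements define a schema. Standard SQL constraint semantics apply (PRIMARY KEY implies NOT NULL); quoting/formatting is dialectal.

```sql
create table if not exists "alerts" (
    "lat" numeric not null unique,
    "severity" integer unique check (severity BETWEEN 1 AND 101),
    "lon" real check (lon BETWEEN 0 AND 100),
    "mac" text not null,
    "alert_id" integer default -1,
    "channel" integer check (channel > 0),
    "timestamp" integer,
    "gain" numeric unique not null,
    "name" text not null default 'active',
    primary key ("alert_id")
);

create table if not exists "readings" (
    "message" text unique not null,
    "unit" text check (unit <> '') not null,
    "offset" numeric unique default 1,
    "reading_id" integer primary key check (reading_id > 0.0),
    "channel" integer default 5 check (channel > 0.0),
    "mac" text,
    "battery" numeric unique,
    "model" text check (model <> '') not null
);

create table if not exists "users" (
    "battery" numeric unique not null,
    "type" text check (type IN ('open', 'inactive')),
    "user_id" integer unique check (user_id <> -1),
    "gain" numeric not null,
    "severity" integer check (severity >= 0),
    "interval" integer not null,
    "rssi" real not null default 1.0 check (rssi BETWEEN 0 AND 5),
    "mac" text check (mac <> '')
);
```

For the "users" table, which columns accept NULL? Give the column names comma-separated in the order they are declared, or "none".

type, user_id, severity, mac

- battery: declared NOT NULL → not nullable.
- type: CHECK does not forbid NULL (a CHECK constraint passes when its expression is NULL) → nullable.
- user_id: CHECK does not forbid NULL (a CHECK constraint passes when its expression is NULL) → nullable.
- gain: declared NOT NULL → not nullable.
- severity: CHECK does not forbid NULL (a CHECK constraint passes when its expression is NULL) → nullable.
- interval: declared NOT NULL → not nullable.
- rssi: declared NOT NULL → not nullable.
- mac: CHECK does not forbid NULL (a CHECK constraint passes when its expression is NULL) → nullable.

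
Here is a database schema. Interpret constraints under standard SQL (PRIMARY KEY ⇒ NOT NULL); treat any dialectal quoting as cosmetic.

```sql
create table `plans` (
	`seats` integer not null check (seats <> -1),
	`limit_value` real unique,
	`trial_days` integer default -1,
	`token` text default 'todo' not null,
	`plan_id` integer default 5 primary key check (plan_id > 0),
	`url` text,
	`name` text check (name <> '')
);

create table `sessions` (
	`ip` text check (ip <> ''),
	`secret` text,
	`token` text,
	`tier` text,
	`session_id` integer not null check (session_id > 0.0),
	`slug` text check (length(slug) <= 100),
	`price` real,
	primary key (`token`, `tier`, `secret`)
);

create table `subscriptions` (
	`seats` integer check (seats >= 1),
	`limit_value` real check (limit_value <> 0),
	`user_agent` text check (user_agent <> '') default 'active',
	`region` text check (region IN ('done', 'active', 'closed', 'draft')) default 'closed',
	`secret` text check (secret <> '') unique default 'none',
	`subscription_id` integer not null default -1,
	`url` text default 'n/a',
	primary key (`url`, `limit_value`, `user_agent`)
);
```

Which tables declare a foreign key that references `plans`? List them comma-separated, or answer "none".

No REFERENCES clause anywhere in the schema names plans.

none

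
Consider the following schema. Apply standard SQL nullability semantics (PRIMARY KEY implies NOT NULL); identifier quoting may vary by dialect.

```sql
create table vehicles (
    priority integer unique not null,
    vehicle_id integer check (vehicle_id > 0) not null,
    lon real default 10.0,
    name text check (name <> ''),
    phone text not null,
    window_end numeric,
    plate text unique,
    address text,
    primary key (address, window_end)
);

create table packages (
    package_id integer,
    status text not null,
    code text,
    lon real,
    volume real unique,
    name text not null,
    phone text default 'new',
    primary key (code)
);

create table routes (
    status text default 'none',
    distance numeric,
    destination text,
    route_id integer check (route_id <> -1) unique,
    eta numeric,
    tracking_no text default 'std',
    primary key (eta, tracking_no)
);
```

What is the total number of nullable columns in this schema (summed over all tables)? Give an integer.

11

vehicles: 3 nullable (lon, name, plate — PK (address, window_end) and explicit NOT NULL columns excluded).
packages: 4 nullable (package_id, lon, volume, phone — PK (code) and explicit NOT NULL columns excluded).
routes: 4 nullable (status, distance, destination, route_id — PK (eta, tracking_no) and explicit NOT NULL columns excluded).
Total: 3 + 4 + 4 = 11.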